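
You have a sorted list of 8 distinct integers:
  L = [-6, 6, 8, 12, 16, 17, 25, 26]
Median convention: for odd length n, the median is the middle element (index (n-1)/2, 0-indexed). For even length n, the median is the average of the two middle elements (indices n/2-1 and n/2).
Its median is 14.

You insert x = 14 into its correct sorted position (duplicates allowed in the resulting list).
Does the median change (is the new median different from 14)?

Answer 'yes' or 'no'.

Answer: no

Derivation:
Old median = 14
Insert x = 14
New median = 14
Changed? no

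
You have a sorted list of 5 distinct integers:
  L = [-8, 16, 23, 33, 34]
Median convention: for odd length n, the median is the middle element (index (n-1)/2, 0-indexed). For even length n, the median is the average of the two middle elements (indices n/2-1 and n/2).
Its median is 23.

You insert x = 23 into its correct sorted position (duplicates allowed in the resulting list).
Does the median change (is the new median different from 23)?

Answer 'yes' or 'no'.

Answer: no

Derivation:
Old median = 23
Insert x = 23
New median = 23
Changed? no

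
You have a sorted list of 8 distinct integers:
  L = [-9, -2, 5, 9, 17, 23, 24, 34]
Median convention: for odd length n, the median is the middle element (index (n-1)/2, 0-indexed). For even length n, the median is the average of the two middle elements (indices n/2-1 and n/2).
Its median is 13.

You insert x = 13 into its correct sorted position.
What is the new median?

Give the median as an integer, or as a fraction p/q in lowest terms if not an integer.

Answer: 13

Derivation:
Old list (sorted, length 8): [-9, -2, 5, 9, 17, 23, 24, 34]
Old median = 13
Insert x = 13
Old length even (8). Middle pair: indices 3,4 = 9,17.
New length odd (9). New median = single middle element.
x = 13: 4 elements are < x, 4 elements are > x.
New sorted list: [-9, -2, 5, 9, 13, 17, 23, 24, 34]
New median = 13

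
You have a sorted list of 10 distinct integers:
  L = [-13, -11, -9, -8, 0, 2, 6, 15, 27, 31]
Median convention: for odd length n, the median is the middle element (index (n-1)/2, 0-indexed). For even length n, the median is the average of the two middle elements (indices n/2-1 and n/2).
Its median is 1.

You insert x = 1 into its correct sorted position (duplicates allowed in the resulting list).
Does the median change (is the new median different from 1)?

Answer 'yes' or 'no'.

Answer: no

Derivation:
Old median = 1
Insert x = 1
New median = 1
Changed? no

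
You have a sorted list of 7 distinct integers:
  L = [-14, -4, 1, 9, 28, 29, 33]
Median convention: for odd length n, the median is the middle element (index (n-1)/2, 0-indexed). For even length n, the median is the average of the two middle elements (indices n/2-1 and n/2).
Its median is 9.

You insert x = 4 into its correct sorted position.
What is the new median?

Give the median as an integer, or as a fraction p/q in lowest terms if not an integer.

Answer: 13/2

Derivation:
Old list (sorted, length 7): [-14, -4, 1, 9, 28, 29, 33]
Old median = 9
Insert x = 4
Old length odd (7). Middle was index 3 = 9.
New length even (8). New median = avg of two middle elements.
x = 4: 3 elements are < x, 4 elements are > x.
New sorted list: [-14, -4, 1, 4, 9, 28, 29, 33]
New median = 13/2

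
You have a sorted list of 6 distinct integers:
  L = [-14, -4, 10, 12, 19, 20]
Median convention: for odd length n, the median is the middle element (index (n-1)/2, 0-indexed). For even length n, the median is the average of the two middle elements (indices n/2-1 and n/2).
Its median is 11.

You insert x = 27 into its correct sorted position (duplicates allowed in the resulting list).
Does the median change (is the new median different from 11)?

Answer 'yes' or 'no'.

Answer: yes

Derivation:
Old median = 11
Insert x = 27
New median = 12
Changed? yes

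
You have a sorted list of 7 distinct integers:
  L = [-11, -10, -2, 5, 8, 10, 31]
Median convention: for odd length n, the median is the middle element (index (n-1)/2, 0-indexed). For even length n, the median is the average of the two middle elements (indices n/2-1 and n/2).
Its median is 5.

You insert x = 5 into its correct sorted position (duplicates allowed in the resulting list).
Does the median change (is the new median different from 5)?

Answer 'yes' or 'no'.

Old median = 5
Insert x = 5
New median = 5
Changed? no

Answer: no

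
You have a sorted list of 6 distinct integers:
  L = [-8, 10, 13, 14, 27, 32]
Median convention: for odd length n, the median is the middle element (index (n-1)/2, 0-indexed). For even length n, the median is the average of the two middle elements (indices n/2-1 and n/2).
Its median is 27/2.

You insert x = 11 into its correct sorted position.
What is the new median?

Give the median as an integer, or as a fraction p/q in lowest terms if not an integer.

Old list (sorted, length 6): [-8, 10, 13, 14, 27, 32]
Old median = 27/2
Insert x = 11
Old length even (6). Middle pair: indices 2,3 = 13,14.
New length odd (7). New median = single middle element.
x = 11: 2 elements are < x, 4 elements are > x.
New sorted list: [-8, 10, 11, 13, 14, 27, 32]
New median = 13

Answer: 13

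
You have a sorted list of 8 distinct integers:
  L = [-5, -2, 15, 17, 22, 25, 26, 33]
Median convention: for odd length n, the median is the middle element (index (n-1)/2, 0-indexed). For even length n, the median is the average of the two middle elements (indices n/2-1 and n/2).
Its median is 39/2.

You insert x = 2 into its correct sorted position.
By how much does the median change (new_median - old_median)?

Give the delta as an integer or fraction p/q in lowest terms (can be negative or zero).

Answer: -5/2

Derivation:
Old median = 39/2
After inserting x = 2: new sorted = [-5, -2, 2, 15, 17, 22, 25, 26, 33]
New median = 17
Delta = 17 - 39/2 = -5/2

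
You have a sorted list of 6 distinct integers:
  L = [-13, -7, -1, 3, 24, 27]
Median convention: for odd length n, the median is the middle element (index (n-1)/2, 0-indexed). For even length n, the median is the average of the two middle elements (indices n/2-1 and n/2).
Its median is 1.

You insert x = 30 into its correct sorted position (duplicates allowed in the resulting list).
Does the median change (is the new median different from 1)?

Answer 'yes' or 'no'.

Answer: yes

Derivation:
Old median = 1
Insert x = 30
New median = 3
Changed? yes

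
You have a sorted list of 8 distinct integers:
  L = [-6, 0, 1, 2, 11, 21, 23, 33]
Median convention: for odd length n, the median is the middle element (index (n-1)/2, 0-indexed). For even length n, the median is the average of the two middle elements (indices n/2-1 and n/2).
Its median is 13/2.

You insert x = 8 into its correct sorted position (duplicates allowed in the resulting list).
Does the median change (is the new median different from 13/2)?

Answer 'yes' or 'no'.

Answer: yes

Derivation:
Old median = 13/2
Insert x = 8
New median = 8
Changed? yes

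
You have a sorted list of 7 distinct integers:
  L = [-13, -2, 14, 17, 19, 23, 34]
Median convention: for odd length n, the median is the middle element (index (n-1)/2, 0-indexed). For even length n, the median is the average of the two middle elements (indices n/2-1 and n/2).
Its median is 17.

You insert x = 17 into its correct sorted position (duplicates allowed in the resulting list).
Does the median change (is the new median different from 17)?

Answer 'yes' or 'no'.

Old median = 17
Insert x = 17
New median = 17
Changed? no

Answer: no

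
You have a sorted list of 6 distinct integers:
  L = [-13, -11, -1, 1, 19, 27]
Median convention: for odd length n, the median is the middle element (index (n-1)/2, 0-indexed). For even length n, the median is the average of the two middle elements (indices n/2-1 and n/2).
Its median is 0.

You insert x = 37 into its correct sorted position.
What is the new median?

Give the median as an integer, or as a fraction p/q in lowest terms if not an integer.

Answer: 1

Derivation:
Old list (sorted, length 6): [-13, -11, -1, 1, 19, 27]
Old median = 0
Insert x = 37
Old length even (6). Middle pair: indices 2,3 = -1,1.
New length odd (7). New median = single middle element.
x = 37: 6 elements are < x, 0 elements are > x.
New sorted list: [-13, -11, -1, 1, 19, 27, 37]
New median = 1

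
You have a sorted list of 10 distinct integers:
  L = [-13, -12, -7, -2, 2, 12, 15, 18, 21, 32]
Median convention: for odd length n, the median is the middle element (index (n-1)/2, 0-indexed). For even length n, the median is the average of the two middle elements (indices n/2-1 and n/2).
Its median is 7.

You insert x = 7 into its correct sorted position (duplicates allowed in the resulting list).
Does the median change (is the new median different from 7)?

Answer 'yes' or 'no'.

Answer: no

Derivation:
Old median = 7
Insert x = 7
New median = 7
Changed? no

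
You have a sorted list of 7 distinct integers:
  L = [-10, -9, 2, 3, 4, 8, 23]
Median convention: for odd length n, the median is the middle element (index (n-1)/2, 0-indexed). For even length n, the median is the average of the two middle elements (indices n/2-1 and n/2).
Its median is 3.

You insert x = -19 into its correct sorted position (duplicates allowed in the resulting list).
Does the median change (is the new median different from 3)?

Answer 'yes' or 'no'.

Old median = 3
Insert x = -19
New median = 5/2
Changed? yes

Answer: yes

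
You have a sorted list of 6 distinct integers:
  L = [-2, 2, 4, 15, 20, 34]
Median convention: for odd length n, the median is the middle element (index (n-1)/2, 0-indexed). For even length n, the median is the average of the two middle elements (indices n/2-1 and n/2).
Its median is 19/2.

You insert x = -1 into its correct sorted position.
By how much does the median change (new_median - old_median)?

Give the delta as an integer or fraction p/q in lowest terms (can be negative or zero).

Answer: -11/2

Derivation:
Old median = 19/2
After inserting x = -1: new sorted = [-2, -1, 2, 4, 15, 20, 34]
New median = 4
Delta = 4 - 19/2 = -11/2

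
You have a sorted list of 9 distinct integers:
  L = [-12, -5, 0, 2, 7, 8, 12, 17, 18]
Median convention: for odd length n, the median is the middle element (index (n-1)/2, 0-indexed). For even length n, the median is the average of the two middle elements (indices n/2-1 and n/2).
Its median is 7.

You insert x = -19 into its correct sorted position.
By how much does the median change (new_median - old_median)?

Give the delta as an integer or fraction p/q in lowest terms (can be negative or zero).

Old median = 7
After inserting x = -19: new sorted = [-19, -12, -5, 0, 2, 7, 8, 12, 17, 18]
New median = 9/2
Delta = 9/2 - 7 = -5/2

Answer: -5/2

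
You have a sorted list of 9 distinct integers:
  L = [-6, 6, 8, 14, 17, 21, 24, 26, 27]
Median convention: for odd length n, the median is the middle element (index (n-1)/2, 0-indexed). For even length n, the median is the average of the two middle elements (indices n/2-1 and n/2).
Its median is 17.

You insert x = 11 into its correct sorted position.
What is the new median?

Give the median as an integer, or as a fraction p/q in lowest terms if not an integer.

Answer: 31/2

Derivation:
Old list (sorted, length 9): [-6, 6, 8, 14, 17, 21, 24, 26, 27]
Old median = 17
Insert x = 11
Old length odd (9). Middle was index 4 = 17.
New length even (10). New median = avg of two middle elements.
x = 11: 3 elements are < x, 6 elements are > x.
New sorted list: [-6, 6, 8, 11, 14, 17, 21, 24, 26, 27]
New median = 31/2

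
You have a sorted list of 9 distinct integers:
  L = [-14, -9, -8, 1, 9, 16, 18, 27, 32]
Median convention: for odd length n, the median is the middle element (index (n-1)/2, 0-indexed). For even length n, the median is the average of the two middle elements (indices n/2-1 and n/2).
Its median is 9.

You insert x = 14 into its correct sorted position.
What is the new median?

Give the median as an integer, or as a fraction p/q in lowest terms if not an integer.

Answer: 23/2

Derivation:
Old list (sorted, length 9): [-14, -9, -8, 1, 9, 16, 18, 27, 32]
Old median = 9
Insert x = 14
Old length odd (9). Middle was index 4 = 9.
New length even (10). New median = avg of two middle elements.
x = 14: 5 elements are < x, 4 elements are > x.
New sorted list: [-14, -9, -8, 1, 9, 14, 16, 18, 27, 32]
New median = 23/2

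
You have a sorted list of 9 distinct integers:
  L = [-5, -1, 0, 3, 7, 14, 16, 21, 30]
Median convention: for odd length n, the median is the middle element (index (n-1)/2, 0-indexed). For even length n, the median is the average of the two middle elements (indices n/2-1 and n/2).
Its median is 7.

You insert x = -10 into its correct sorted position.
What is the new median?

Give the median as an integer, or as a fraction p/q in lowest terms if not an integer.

Old list (sorted, length 9): [-5, -1, 0, 3, 7, 14, 16, 21, 30]
Old median = 7
Insert x = -10
Old length odd (9). Middle was index 4 = 7.
New length even (10). New median = avg of two middle elements.
x = -10: 0 elements are < x, 9 elements are > x.
New sorted list: [-10, -5, -1, 0, 3, 7, 14, 16, 21, 30]
New median = 5

Answer: 5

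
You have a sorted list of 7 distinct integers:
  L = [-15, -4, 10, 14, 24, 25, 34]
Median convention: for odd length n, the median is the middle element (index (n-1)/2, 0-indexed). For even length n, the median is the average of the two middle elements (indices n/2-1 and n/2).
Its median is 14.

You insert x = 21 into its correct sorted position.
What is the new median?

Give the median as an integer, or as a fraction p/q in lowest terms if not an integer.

Answer: 35/2

Derivation:
Old list (sorted, length 7): [-15, -4, 10, 14, 24, 25, 34]
Old median = 14
Insert x = 21
Old length odd (7). Middle was index 3 = 14.
New length even (8). New median = avg of two middle elements.
x = 21: 4 elements are < x, 3 elements are > x.
New sorted list: [-15, -4, 10, 14, 21, 24, 25, 34]
New median = 35/2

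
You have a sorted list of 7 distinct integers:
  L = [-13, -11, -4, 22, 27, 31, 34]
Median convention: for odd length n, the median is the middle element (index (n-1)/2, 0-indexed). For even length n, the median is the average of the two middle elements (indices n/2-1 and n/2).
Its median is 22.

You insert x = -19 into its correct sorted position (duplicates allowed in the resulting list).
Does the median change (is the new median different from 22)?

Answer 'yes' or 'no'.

Old median = 22
Insert x = -19
New median = 9
Changed? yes

Answer: yes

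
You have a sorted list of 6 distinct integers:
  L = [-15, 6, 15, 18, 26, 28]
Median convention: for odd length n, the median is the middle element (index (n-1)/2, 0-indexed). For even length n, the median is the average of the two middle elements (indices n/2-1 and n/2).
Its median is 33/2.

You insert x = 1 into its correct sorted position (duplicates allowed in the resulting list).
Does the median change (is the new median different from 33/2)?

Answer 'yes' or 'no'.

Answer: yes

Derivation:
Old median = 33/2
Insert x = 1
New median = 15
Changed? yes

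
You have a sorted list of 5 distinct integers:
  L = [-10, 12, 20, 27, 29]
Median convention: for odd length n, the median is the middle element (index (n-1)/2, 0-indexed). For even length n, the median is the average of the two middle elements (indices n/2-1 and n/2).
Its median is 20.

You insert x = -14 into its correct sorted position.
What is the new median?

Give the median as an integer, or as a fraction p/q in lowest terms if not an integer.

Old list (sorted, length 5): [-10, 12, 20, 27, 29]
Old median = 20
Insert x = -14
Old length odd (5). Middle was index 2 = 20.
New length even (6). New median = avg of two middle elements.
x = -14: 0 elements are < x, 5 elements are > x.
New sorted list: [-14, -10, 12, 20, 27, 29]
New median = 16

Answer: 16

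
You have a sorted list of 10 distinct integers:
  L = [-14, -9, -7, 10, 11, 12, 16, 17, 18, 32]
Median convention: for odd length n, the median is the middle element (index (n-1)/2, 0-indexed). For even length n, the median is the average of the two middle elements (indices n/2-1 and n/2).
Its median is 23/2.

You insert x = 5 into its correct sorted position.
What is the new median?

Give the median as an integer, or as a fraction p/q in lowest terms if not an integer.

Old list (sorted, length 10): [-14, -9, -7, 10, 11, 12, 16, 17, 18, 32]
Old median = 23/2
Insert x = 5
Old length even (10). Middle pair: indices 4,5 = 11,12.
New length odd (11). New median = single middle element.
x = 5: 3 elements are < x, 7 elements are > x.
New sorted list: [-14, -9, -7, 5, 10, 11, 12, 16, 17, 18, 32]
New median = 11

Answer: 11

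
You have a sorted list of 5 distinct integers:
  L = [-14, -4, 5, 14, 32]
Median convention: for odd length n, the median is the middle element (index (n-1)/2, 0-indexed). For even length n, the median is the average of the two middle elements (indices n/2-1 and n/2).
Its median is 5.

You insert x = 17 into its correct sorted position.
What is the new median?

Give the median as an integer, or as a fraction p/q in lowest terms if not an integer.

Old list (sorted, length 5): [-14, -4, 5, 14, 32]
Old median = 5
Insert x = 17
Old length odd (5). Middle was index 2 = 5.
New length even (6). New median = avg of two middle elements.
x = 17: 4 elements are < x, 1 elements are > x.
New sorted list: [-14, -4, 5, 14, 17, 32]
New median = 19/2

Answer: 19/2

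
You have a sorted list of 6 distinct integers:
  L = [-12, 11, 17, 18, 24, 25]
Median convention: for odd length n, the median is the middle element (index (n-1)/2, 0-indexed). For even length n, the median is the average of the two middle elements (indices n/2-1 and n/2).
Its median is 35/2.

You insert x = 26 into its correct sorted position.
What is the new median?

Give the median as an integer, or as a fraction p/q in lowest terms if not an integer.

Old list (sorted, length 6): [-12, 11, 17, 18, 24, 25]
Old median = 35/2
Insert x = 26
Old length even (6). Middle pair: indices 2,3 = 17,18.
New length odd (7). New median = single middle element.
x = 26: 6 elements are < x, 0 elements are > x.
New sorted list: [-12, 11, 17, 18, 24, 25, 26]
New median = 18

Answer: 18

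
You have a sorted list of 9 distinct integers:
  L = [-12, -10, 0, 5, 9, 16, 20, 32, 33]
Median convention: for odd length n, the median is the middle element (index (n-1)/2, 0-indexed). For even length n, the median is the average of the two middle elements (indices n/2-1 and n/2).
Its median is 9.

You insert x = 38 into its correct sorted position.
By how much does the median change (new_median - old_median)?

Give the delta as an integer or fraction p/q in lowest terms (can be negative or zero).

Answer: 7/2

Derivation:
Old median = 9
After inserting x = 38: new sorted = [-12, -10, 0, 5, 9, 16, 20, 32, 33, 38]
New median = 25/2
Delta = 25/2 - 9 = 7/2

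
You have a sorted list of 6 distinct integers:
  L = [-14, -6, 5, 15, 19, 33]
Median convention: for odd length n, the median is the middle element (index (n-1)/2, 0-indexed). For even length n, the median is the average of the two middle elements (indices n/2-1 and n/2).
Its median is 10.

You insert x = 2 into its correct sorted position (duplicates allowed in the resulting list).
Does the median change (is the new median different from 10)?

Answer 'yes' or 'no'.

Old median = 10
Insert x = 2
New median = 5
Changed? yes

Answer: yes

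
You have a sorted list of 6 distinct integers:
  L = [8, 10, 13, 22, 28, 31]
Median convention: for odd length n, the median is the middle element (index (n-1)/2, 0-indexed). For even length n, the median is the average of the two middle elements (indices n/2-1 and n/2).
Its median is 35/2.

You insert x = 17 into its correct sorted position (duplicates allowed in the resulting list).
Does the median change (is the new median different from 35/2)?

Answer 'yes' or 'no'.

Old median = 35/2
Insert x = 17
New median = 17
Changed? yes

Answer: yes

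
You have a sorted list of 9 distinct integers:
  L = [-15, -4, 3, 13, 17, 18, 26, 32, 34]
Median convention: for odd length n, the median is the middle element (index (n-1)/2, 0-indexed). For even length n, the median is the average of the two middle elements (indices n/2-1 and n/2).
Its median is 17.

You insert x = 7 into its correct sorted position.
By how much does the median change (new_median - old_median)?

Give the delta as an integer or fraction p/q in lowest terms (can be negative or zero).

Old median = 17
After inserting x = 7: new sorted = [-15, -4, 3, 7, 13, 17, 18, 26, 32, 34]
New median = 15
Delta = 15 - 17 = -2

Answer: -2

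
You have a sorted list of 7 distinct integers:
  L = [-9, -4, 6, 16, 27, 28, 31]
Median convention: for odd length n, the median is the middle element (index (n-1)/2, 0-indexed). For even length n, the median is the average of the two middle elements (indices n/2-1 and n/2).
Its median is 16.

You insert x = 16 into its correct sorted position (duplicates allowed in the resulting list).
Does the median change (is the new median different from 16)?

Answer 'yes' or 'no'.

Answer: no

Derivation:
Old median = 16
Insert x = 16
New median = 16
Changed? no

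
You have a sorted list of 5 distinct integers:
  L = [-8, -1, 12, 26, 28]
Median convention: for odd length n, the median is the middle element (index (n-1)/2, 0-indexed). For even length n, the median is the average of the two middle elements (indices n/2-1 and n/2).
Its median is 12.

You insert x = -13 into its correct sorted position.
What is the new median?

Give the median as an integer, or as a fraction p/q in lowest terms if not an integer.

Answer: 11/2

Derivation:
Old list (sorted, length 5): [-8, -1, 12, 26, 28]
Old median = 12
Insert x = -13
Old length odd (5). Middle was index 2 = 12.
New length even (6). New median = avg of two middle elements.
x = -13: 0 elements are < x, 5 elements are > x.
New sorted list: [-13, -8, -1, 12, 26, 28]
New median = 11/2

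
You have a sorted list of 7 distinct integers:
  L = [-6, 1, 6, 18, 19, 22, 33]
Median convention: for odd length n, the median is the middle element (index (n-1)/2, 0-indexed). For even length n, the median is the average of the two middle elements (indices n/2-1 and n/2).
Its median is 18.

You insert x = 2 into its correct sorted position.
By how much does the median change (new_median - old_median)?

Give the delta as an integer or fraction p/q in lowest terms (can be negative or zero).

Answer: -6

Derivation:
Old median = 18
After inserting x = 2: new sorted = [-6, 1, 2, 6, 18, 19, 22, 33]
New median = 12
Delta = 12 - 18 = -6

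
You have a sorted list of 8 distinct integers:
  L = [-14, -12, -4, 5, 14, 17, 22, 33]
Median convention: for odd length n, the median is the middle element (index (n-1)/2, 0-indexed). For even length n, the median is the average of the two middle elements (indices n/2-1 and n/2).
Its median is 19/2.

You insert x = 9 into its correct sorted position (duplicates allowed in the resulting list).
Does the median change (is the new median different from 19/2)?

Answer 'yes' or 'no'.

Answer: yes

Derivation:
Old median = 19/2
Insert x = 9
New median = 9
Changed? yes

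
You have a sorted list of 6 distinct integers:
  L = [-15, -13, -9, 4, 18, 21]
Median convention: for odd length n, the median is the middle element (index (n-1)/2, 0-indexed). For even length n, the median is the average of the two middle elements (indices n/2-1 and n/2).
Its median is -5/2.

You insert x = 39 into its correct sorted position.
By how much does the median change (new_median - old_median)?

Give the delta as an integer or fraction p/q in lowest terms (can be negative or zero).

Answer: 13/2

Derivation:
Old median = -5/2
After inserting x = 39: new sorted = [-15, -13, -9, 4, 18, 21, 39]
New median = 4
Delta = 4 - -5/2 = 13/2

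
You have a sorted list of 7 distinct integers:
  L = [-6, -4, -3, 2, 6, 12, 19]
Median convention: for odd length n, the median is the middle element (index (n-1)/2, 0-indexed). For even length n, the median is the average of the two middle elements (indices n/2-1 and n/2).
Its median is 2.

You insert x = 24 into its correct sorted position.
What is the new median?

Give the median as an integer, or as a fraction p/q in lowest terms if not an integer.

Answer: 4

Derivation:
Old list (sorted, length 7): [-6, -4, -3, 2, 6, 12, 19]
Old median = 2
Insert x = 24
Old length odd (7). Middle was index 3 = 2.
New length even (8). New median = avg of two middle elements.
x = 24: 7 elements are < x, 0 elements are > x.
New sorted list: [-6, -4, -3, 2, 6, 12, 19, 24]
New median = 4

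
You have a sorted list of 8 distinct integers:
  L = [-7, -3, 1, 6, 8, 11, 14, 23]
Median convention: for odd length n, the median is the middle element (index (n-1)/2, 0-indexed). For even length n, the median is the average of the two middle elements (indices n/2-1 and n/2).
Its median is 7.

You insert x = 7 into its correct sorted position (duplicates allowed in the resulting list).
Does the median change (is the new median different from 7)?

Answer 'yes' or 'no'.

Answer: no

Derivation:
Old median = 7
Insert x = 7
New median = 7
Changed? no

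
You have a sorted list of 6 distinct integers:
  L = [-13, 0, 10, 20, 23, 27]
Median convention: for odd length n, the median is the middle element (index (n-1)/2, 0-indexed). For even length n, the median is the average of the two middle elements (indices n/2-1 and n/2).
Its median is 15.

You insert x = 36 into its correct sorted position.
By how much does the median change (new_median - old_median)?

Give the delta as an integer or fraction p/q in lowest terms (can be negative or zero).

Old median = 15
After inserting x = 36: new sorted = [-13, 0, 10, 20, 23, 27, 36]
New median = 20
Delta = 20 - 15 = 5

Answer: 5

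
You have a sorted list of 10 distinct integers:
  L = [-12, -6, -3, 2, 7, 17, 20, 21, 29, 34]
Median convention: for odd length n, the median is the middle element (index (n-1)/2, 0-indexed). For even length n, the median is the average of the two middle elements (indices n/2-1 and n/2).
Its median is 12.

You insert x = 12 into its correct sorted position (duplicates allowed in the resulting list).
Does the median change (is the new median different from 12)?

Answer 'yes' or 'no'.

Old median = 12
Insert x = 12
New median = 12
Changed? no

Answer: no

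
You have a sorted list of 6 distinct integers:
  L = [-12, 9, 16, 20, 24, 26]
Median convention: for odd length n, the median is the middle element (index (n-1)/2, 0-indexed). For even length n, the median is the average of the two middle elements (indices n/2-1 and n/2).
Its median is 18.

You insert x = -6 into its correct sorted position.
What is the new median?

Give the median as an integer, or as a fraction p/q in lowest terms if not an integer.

Old list (sorted, length 6): [-12, 9, 16, 20, 24, 26]
Old median = 18
Insert x = -6
Old length even (6). Middle pair: indices 2,3 = 16,20.
New length odd (7). New median = single middle element.
x = -6: 1 elements are < x, 5 elements are > x.
New sorted list: [-12, -6, 9, 16, 20, 24, 26]
New median = 16

Answer: 16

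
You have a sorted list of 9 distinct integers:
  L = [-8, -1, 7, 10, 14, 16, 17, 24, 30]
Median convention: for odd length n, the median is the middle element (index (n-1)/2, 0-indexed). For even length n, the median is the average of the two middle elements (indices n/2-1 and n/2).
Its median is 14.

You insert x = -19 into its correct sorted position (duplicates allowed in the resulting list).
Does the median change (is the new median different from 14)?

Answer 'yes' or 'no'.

Answer: yes

Derivation:
Old median = 14
Insert x = -19
New median = 12
Changed? yes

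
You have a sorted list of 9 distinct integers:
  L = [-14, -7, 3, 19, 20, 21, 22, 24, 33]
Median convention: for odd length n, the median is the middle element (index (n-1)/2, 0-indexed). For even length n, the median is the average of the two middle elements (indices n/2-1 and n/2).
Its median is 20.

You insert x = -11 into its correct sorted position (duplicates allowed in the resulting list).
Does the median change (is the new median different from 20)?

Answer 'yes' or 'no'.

Old median = 20
Insert x = -11
New median = 39/2
Changed? yes

Answer: yes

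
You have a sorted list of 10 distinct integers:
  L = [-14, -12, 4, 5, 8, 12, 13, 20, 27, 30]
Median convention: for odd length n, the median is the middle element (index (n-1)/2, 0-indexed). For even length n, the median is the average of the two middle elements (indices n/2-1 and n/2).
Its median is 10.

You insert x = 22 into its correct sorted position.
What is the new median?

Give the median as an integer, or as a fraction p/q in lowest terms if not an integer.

Old list (sorted, length 10): [-14, -12, 4, 5, 8, 12, 13, 20, 27, 30]
Old median = 10
Insert x = 22
Old length even (10). Middle pair: indices 4,5 = 8,12.
New length odd (11). New median = single middle element.
x = 22: 8 elements are < x, 2 elements are > x.
New sorted list: [-14, -12, 4, 5, 8, 12, 13, 20, 22, 27, 30]
New median = 12

Answer: 12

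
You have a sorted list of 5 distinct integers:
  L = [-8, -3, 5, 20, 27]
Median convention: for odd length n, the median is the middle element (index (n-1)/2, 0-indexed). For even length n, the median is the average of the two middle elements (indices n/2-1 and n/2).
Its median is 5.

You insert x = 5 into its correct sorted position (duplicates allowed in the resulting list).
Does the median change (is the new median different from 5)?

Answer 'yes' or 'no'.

Old median = 5
Insert x = 5
New median = 5
Changed? no

Answer: no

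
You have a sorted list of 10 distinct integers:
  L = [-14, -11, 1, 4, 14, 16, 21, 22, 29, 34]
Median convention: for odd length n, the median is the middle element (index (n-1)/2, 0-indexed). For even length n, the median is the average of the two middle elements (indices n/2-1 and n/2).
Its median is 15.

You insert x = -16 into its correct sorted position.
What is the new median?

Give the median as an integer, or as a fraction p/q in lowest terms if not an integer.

Answer: 14

Derivation:
Old list (sorted, length 10): [-14, -11, 1, 4, 14, 16, 21, 22, 29, 34]
Old median = 15
Insert x = -16
Old length even (10). Middle pair: indices 4,5 = 14,16.
New length odd (11). New median = single middle element.
x = -16: 0 elements are < x, 10 elements are > x.
New sorted list: [-16, -14, -11, 1, 4, 14, 16, 21, 22, 29, 34]
New median = 14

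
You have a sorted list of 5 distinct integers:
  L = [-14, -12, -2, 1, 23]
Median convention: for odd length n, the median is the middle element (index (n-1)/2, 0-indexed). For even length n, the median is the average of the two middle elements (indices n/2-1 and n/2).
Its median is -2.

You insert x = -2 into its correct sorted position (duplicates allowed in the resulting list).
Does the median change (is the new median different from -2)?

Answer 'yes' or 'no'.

Old median = -2
Insert x = -2
New median = -2
Changed? no

Answer: no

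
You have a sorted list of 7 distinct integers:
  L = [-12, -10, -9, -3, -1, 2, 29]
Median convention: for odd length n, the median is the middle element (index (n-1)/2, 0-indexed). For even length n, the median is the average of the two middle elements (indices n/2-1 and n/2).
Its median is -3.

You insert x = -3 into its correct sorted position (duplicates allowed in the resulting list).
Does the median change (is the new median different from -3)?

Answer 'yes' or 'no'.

Answer: no

Derivation:
Old median = -3
Insert x = -3
New median = -3
Changed? no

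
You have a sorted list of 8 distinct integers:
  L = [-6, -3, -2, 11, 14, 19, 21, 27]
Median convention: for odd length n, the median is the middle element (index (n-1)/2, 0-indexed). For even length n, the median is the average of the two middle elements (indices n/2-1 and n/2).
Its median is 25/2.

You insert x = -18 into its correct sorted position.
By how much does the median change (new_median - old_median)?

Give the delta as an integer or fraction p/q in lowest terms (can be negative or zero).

Old median = 25/2
After inserting x = -18: new sorted = [-18, -6, -3, -2, 11, 14, 19, 21, 27]
New median = 11
Delta = 11 - 25/2 = -3/2

Answer: -3/2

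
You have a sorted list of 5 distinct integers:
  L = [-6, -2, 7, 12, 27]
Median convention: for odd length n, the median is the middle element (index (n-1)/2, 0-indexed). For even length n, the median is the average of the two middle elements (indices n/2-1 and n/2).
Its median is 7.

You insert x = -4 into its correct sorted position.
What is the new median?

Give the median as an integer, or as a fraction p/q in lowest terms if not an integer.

Old list (sorted, length 5): [-6, -2, 7, 12, 27]
Old median = 7
Insert x = -4
Old length odd (5). Middle was index 2 = 7.
New length even (6). New median = avg of two middle elements.
x = -4: 1 elements are < x, 4 elements are > x.
New sorted list: [-6, -4, -2, 7, 12, 27]
New median = 5/2

Answer: 5/2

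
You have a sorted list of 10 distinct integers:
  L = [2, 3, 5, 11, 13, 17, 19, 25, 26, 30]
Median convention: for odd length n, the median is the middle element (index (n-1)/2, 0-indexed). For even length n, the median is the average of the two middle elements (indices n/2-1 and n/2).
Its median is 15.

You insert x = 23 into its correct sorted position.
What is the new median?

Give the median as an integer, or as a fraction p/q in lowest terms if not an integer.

Answer: 17

Derivation:
Old list (sorted, length 10): [2, 3, 5, 11, 13, 17, 19, 25, 26, 30]
Old median = 15
Insert x = 23
Old length even (10). Middle pair: indices 4,5 = 13,17.
New length odd (11). New median = single middle element.
x = 23: 7 elements are < x, 3 elements are > x.
New sorted list: [2, 3, 5, 11, 13, 17, 19, 23, 25, 26, 30]
New median = 17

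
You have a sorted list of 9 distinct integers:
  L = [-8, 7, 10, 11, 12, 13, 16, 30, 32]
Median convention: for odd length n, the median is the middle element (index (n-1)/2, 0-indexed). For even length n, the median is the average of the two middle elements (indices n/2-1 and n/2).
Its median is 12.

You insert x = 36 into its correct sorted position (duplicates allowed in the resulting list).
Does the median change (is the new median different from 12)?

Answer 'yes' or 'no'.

Answer: yes

Derivation:
Old median = 12
Insert x = 36
New median = 25/2
Changed? yes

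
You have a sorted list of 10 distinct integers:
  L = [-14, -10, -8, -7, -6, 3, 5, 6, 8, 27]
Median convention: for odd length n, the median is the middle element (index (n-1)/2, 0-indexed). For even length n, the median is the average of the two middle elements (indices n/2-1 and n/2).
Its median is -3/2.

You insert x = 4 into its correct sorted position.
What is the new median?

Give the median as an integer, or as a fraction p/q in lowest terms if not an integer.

Answer: 3

Derivation:
Old list (sorted, length 10): [-14, -10, -8, -7, -6, 3, 5, 6, 8, 27]
Old median = -3/2
Insert x = 4
Old length even (10). Middle pair: indices 4,5 = -6,3.
New length odd (11). New median = single middle element.
x = 4: 6 elements are < x, 4 elements are > x.
New sorted list: [-14, -10, -8, -7, -6, 3, 4, 5, 6, 8, 27]
New median = 3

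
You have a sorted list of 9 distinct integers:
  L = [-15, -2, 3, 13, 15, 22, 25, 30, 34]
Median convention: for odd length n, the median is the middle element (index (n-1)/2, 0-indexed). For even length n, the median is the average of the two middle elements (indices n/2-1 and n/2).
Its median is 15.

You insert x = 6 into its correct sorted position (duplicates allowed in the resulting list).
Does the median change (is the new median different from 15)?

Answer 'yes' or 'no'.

Old median = 15
Insert x = 6
New median = 14
Changed? yes

Answer: yes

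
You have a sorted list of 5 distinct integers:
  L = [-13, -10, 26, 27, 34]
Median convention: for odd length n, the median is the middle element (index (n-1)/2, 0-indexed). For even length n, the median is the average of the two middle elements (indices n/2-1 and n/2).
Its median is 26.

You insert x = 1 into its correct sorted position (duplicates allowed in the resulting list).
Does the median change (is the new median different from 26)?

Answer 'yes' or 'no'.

Old median = 26
Insert x = 1
New median = 27/2
Changed? yes

Answer: yes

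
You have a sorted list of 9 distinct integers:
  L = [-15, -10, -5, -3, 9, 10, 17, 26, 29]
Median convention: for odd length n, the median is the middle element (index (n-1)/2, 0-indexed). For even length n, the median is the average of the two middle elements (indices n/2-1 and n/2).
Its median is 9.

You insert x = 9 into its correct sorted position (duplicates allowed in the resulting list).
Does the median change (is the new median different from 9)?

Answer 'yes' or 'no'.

Old median = 9
Insert x = 9
New median = 9
Changed? no

Answer: no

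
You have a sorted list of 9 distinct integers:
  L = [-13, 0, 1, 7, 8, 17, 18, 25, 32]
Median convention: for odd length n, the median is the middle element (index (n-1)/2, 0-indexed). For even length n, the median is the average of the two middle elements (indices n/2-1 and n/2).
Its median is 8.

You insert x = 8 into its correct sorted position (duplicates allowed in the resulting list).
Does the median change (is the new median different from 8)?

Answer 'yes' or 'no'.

Answer: no

Derivation:
Old median = 8
Insert x = 8
New median = 8
Changed? no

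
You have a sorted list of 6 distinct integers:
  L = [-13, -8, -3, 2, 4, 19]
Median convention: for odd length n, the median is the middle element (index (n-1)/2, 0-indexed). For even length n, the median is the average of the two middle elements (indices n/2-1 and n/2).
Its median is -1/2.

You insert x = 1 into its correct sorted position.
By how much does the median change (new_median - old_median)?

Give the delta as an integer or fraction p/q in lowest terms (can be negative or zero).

Answer: 3/2

Derivation:
Old median = -1/2
After inserting x = 1: new sorted = [-13, -8, -3, 1, 2, 4, 19]
New median = 1
Delta = 1 - -1/2 = 3/2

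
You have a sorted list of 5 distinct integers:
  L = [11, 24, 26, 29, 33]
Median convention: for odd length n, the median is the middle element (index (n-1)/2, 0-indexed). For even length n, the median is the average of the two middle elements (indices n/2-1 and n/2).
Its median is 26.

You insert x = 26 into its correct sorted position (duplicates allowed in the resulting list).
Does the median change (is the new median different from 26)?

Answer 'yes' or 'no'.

Old median = 26
Insert x = 26
New median = 26
Changed? no

Answer: no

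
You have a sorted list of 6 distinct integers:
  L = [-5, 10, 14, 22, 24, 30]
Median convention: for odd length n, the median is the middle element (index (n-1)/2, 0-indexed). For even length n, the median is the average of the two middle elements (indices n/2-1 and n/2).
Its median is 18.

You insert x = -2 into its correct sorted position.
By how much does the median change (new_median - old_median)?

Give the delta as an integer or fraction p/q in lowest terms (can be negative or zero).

Old median = 18
After inserting x = -2: new sorted = [-5, -2, 10, 14, 22, 24, 30]
New median = 14
Delta = 14 - 18 = -4

Answer: -4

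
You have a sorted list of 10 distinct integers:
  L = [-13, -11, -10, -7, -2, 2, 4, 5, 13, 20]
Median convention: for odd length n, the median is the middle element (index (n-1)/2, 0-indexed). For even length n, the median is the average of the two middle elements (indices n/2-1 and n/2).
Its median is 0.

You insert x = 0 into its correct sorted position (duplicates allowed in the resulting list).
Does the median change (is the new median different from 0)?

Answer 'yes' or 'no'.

Old median = 0
Insert x = 0
New median = 0
Changed? no

Answer: no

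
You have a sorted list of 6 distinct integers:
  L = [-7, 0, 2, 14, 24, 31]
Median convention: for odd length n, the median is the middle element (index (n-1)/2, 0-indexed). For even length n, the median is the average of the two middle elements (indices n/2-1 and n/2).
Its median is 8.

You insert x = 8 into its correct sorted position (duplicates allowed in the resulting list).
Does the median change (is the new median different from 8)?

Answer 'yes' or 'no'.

Answer: no

Derivation:
Old median = 8
Insert x = 8
New median = 8
Changed? no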